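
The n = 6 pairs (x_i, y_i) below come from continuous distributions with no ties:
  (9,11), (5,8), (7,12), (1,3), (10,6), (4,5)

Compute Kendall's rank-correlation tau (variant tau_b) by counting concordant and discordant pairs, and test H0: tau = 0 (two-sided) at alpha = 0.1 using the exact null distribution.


Step 1: Enumerate the 15 unordered pairs (i,j) with i<j and classify each by sign(x_j-x_i) * sign(y_j-y_i).
  (1,2):dx=-4,dy=-3->C; (1,3):dx=-2,dy=+1->D; (1,4):dx=-8,dy=-8->C; (1,5):dx=+1,dy=-5->D
  (1,6):dx=-5,dy=-6->C; (2,3):dx=+2,dy=+4->C; (2,4):dx=-4,dy=-5->C; (2,5):dx=+5,dy=-2->D
  (2,6):dx=-1,dy=-3->C; (3,4):dx=-6,dy=-9->C; (3,5):dx=+3,dy=-6->D; (3,6):dx=-3,dy=-7->C
  (4,5):dx=+9,dy=+3->C; (4,6):dx=+3,dy=+2->C; (5,6):dx=-6,dy=-1->C
Step 2: C = 11, D = 4, total pairs = 15.
Step 3: tau = (C - D)/(n(n-1)/2) = (11 - 4)/15 = 0.466667.
Step 4: Exact two-sided p-value (enumerate n! = 720 permutations of y under H0): p = 0.272222.
Step 5: alpha = 0.1. fail to reject H0.

tau_b = 0.4667 (C=11, D=4), p = 0.272222, fail to reject H0.


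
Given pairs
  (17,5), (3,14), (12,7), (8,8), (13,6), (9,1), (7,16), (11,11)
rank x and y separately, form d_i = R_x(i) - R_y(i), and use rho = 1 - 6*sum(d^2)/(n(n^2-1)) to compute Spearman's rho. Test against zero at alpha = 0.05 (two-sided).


Step 1: Rank x and y separately (midranks; no ties here).
rank(x): 17->8, 3->1, 12->6, 8->3, 13->7, 9->4, 7->2, 11->5
rank(y): 5->2, 14->7, 7->4, 8->5, 6->3, 1->1, 16->8, 11->6
Step 2: d_i = R_x(i) - R_y(i); compute d_i^2.
  (8-2)^2=36, (1-7)^2=36, (6-4)^2=4, (3-5)^2=4, (7-3)^2=16, (4-1)^2=9, (2-8)^2=36, (5-6)^2=1
sum(d^2) = 142.
Step 3: rho = 1 - 6*142 / (8*(8^2 - 1)) = 1 - 852/504 = -0.690476.
Step 4: Under H0, t = rho * sqrt((n-2)/(1-rho^2)) = -2.3382 ~ t(6).
Step 5: Two-sided p-value from the t-distribution with 6 df = 0.057990.
Step 6: alpha = 0.05. fail to reject H0.

rho = -0.6905, p = 0.057990, fail to reject H0 at alpha = 0.05.


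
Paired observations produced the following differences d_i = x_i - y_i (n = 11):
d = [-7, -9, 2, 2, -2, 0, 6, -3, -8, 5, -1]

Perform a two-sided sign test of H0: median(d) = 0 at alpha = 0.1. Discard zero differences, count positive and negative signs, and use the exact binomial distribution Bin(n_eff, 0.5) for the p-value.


Step 1: Discard zero differences. Original n = 11; n_eff = number of nonzero differences = 10.
Nonzero differences (with sign): -7, -9, +2, +2, -2, +6, -3, -8, +5, -1
Step 2: Count signs: positive = 4, negative = 6.
Step 3: Under H0: P(positive) = 0.5, so the number of positives S ~ Bin(10, 0.5).
Step 4: Two-sided exact p-value = sum of Bin(10,0.5) probabilities at or below the observed probability = 0.753906.
Step 5: alpha = 0.1. fail to reject H0.

n_eff = 10, pos = 4, neg = 6, p = 0.753906, fail to reject H0.


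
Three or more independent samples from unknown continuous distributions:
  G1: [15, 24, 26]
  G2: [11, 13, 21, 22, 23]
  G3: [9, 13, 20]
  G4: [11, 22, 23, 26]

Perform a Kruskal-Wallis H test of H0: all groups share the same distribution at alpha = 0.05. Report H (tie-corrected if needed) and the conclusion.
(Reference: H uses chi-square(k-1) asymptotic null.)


Step 1: Combine all N = 15 observations and assign midranks.
sorted (value, group, rank): (9,G3,1), (11,G2,2.5), (11,G4,2.5), (13,G2,4.5), (13,G3,4.5), (15,G1,6), (20,G3,7), (21,G2,8), (22,G2,9.5), (22,G4,9.5), (23,G2,11.5), (23,G4,11.5), (24,G1,13), (26,G1,14.5), (26,G4,14.5)
Step 2: Sum ranks within each group.
R_1 = 33.5 (n_1 = 3)
R_2 = 36 (n_2 = 5)
R_3 = 12.5 (n_3 = 3)
R_4 = 38 (n_4 = 4)
Step 3: H = 12/(N(N+1)) * sum(R_i^2/n_i) - 3(N+1)
     = 12/(15*16) * (33.5^2/3 + 36^2/5 + 12.5^2/3 + 38^2/4) - 3*16
     = 0.050000 * 1046.37 - 48
     = 4.318333.
Step 4: Ties present; correction factor C = 1 - 30/(15^3 - 15) = 0.991071. Corrected H = 4.318333 / 0.991071 = 4.357237.
Step 5: Under H0, H ~ chi^2(3); p-value = 0.225383.
Step 6: alpha = 0.05. fail to reject H0.

H = 4.3572, df = 3, p = 0.225383, fail to reject H0.


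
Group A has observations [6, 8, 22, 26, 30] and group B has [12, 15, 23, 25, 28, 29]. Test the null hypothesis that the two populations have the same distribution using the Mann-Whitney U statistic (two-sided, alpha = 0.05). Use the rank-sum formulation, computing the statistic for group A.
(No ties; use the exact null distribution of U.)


Step 1: Combine and sort all 11 observations; assign midranks.
sorted (value, group): (6,X), (8,X), (12,Y), (15,Y), (22,X), (23,Y), (25,Y), (26,X), (28,Y), (29,Y), (30,X)
ranks: 6->1, 8->2, 12->3, 15->4, 22->5, 23->6, 25->7, 26->8, 28->9, 29->10, 30->11
Step 2: Rank sum for X: R1 = 1 + 2 + 5 + 8 + 11 = 27.
Step 3: U_X = R1 - n1(n1+1)/2 = 27 - 5*6/2 = 27 - 15 = 12.
       U_Y = n1*n2 - U_X = 30 - 12 = 18.
Step 4: No ties, so the exact null distribution of U (based on enumerating the C(11,5) = 462 equally likely rank assignments) gives the two-sided p-value.
Step 5: p-value = 0.662338; compare to alpha = 0.05. fail to reject H0.

U_X = 12, p = 0.662338, fail to reject H0 at alpha = 0.05.


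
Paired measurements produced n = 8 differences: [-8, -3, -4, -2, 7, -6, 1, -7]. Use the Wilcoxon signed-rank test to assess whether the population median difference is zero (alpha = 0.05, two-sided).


Step 1: Drop any zero differences (none here) and take |d_i|.
|d| = [8, 3, 4, 2, 7, 6, 1, 7]
Step 2: Midrank |d_i| (ties get averaged ranks).
ranks: |8|->8, |3|->3, |4|->4, |2|->2, |7|->6.5, |6|->5, |1|->1, |7|->6.5
Step 3: Attach original signs; sum ranks with positive sign and with negative sign.
W+ = 6.5 + 1 = 7.5
W- = 8 + 3 + 4 + 2 + 5 + 6.5 = 28.5
(Check: W+ + W- = 36 should equal n(n+1)/2 = 36.)
Step 4: Test statistic W = min(W+, W-) = 7.5.
Step 5: Ties in |d|, so use the tie-corrected normal approximation.
        E[W] = n(n+1)/4 = 8*9/4 = 18.
        Tie groups: |d|=7 (t=2); sum(t^3 - t) = 6.
        Var[W] = n(n+1)(2n+1)/24 - sum(t^3-t)/48 = 1224/24 - 6/48 = 50.875.
        z = (W - E[W]) / sqrt(Var[W]) = (7.5 - 18) / 7.1327 = -1.4721.
        Two-sided p = 2*Phi(z) = 0.140994.
Step 6: alpha = 0.05. fail to reject H0.

W+ = 7.5, W- = 28.5, W = min = 7.5, p = 0.140994, fail to reject H0.


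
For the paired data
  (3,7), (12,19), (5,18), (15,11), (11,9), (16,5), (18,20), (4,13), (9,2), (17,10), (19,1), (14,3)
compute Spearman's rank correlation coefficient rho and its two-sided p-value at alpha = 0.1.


Step 1: Rank x and y separately (midranks; no ties here).
rank(x): 3->1, 12->6, 5->3, 15->8, 11->5, 16->9, 18->11, 4->2, 9->4, 17->10, 19->12, 14->7
rank(y): 7->5, 19->11, 18->10, 11->8, 9->6, 5->4, 20->12, 13->9, 2->2, 10->7, 1->1, 3->3
Step 2: d_i = R_x(i) - R_y(i); compute d_i^2.
  (1-5)^2=16, (6-11)^2=25, (3-10)^2=49, (8-8)^2=0, (5-6)^2=1, (9-4)^2=25, (11-12)^2=1, (2-9)^2=49, (4-2)^2=4, (10-7)^2=9, (12-1)^2=121, (7-3)^2=16
sum(d^2) = 316.
Step 3: rho = 1 - 6*316 / (12*(12^2 - 1)) = 1 - 1896/1716 = -0.104895.
Step 4: Under H0, t = rho * sqrt((n-2)/(1-rho^2)) = -0.3335 ~ t(10).
Step 5: Two-sided p-value from the t-distribution with 10 df = 0.745609.
Step 6: alpha = 0.1. fail to reject H0.

rho = -0.1049, p = 0.745609, fail to reject H0 at alpha = 0.1.


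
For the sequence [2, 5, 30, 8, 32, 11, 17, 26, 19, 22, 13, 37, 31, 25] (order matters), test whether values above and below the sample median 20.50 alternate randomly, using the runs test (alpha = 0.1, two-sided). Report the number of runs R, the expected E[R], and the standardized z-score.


Step 1: Compute median = 20.50; label A = above, B = below.
Labels in order: BBABABBABABAAA  (n_A = 7, n_B = 7)
Step 2: Count runs R = 10.
Step 3: Under H0 (random ordering), E[R] = 2*n_A*n_B/(n_A+n_B) + 1 = 2*7*7/14 + 1 = 8.0000.
        Var[R] = 2*n_A*n_B*(2*n_A*n_B - n_A - n_B) / ((n_A+n_B)^2 * (n_A+n_B-1)) = 8232/2548 = 3.2308.
        SD[R] = 1.7974.
Step 4: Continuity-corrected z = (R - 0.5 - E[R]) / SD[R] = (10 - 0.5 - 8.0000) / 1.7974 = 0.8345.
Step 5: Two-sided p-value via normal approximation = 2*(1 - Phi(|z|)) = 0.403986.
Step 6: alpha = 0.1. fail to reject H0.

R = 10, z = 0.8345, p = 0.403986, fail to reject H0.


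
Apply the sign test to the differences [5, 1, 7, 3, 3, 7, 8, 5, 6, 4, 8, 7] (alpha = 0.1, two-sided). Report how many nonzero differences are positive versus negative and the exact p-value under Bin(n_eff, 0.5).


Step 1: Discard zero differences. Original n = 12; n_eff = number of nonzero differences = 12.
Nonzero differences (with sign): +5, +1, +7, +3, +3, +7, +8, +5, +6, +4, +8, +7
Step 2: Count signs: positive = 12, negative = 0.
Step 3: Under H0: P(positive) = 0.5, so the number of positives S ~ Bin(12, 0.5).
Step 4: Two-sided exact p-value = sum of Bin(12,0.5) probabilities at or below the observed probability = 0.000488.
Step 5: alpha = 0.1. reject H0.

n_eff = 12, pos = 12, neg = 0, p = 0.000488, reject H0.


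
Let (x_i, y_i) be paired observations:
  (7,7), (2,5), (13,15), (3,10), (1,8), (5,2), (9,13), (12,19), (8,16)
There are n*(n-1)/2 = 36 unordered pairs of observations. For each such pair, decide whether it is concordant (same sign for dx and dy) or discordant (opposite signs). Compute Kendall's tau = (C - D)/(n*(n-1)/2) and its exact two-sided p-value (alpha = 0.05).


Step 1: Enumerate the 36 unordered pairs (i,j) with i<j and classify each by sign(x_j-x_i) * sign(y_j-y_i).
  (1,2):dx=-5,dy=-2->C; (1,3):dx=+6,dy=+8->C; (1,4):dx=-4,dy=+3->D; (1,5):dx=-6,dy=+1->D
  (1,6):dx=-2,dy=-5->C; (1,7):dx=+2,dy=+6->C; (1,8):dx=+5,dy=+12->C; (1,9):dx=+1,dy=+9->C
  (2,3):dx=+11,dy=+10->C; (2,4):dx=+1,dy=+5->C; (2,5):dx=-1,dy=+3->D; (2,6):dx=+3,dy=-3->D
  (2,7):dx=+7,dy=+8->C; (2,8):dx=+10,dy=+14->C; (2,9):dx=+6,dy=+11->C; (3,4):dx=-10,dy=-5->C
  (3,5):dx=-12,dy=-7->C; (3,6):dx=-8,dy=-13->C; (3,7):dx=-4,dy=-2->C; (3,8):dx=-1,dy=+4->D
  (3,9):dx=-5,dy=+1->D; (4,5):dx=-2,dy=-2->C; (4,6):dx=+2,dy=-8->D; (4,7):dx=+6,dy=+3->C
  (4,8):dx=+9,dy=+9->C; (4,9):dx=+5,dy=+6->C; (5,6):dx=+4,dy=-6->D; (5,7):dx=+8,dy=+5->C
  (5,8):dx=+11,dy=+11->C; (5,9):dx=+7,dy=+8->C; (6,7):dx=+4,dy=+11->C; (6,8):dx=+7,dy=+17->C
  (6,9):dx=+3,dy=+14->C; (7,8):dx=+3,dy=+6->C; (7,9):dx=-1,dy=+3->D; (8,9):dx=-4,dy=-3->C
Step 2: C = 27, D = 9, total pairs = 36.
Step 3: tau = (C - D)/(n(n-1)/2) = (27 - 9)/36 = 0.500000.
Step 4: Exact two-sided p-value (enumerate n! = 362880 permutations of y under H0): p = 0.075176.
Step 5: alpha = 0.05. fail to reject H0.

tau_b = 0.5000 (C=27, D=9), p = 0.075176, fail to reject H0.


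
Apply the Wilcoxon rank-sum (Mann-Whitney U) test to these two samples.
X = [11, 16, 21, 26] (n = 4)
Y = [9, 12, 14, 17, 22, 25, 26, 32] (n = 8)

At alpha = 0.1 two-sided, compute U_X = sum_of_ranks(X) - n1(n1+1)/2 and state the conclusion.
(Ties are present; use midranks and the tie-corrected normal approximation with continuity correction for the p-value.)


Step 1: Combine and sort all 12 observations; assign midranks.
sorted (value, group): (9,Y), (11,X), (12,Y), (14,Y), (16,X), (17,Y), (21,X), (22,Y), (25,Y), (26,X), (26,Y), (32,Y)
ranks: 9->1, 11->2, 12->3, 14->4, 16->5, 17->6, 21->7, 22->8, 25->9, 26->10.5, 26->10.5, 32->12
Step 2: Rank sum for X: R1 = 2 + 5 + 7 + 10.5 = 24.5.
Step 3: U_X = R1 - n1(n1+1)/2 = 24.5 - 4*5/2 = 24.5 - 10 = 14.5.
       U_Y = n1*n2 - U_X = 32 - 14.5 = 17.5.
Step 4: Ties are present, so use the tie-corrected normal approximation (with continuity correction) for the p-value.
Step 5: p-value = 0.864901; compare to alpha = 0.1. fail to reject H0.

U_X = 14.5, p = 0.864901, fail to reject H0 at alpha = 0.1.


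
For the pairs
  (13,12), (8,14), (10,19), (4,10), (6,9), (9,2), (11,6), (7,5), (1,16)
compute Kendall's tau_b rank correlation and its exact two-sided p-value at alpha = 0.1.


Step 1: Enumerate the 36 unordered pairs (i,j) with i<j and classify each by sign(x_j-x_i) * sign(y_j-y_i).
  (1,2):dx=-5,dy=+2->D; (1,3):dx=-3,dy=+7->D; (1,4):dx=-9,dy=-2->C; (1,5):dx=-7,dy=-3->C
  (1,6):dx=-4,dy=-10->C; (1,7):dx=-2,dy=-6->C; (1,8):dx=-6,dy=-7->C; (1,9):dx=-12,dy=+4->D
  (2,3):dx=+2,dy=+5->C; (2,4):dx=-4,dy=-4->C; (2,5):dx=-2,dy=-5->C; (2,6):dx=+1,dy=-12->D
  (2,7):dx=+3,dy=-8->D; (2,8):dx=-1,dy=-9->C; (2,9):dx=-7,dy=+2->D; (3,4):dx=-6,dy=-9->C
  (3,5):dx=-4,dy=-10->C; (3,6):dx=-1,dy=-17->C; (3,7):dx=+1,dy=-13->D; (3,8):dx=-3,dy=-14->C
  (3,9):dx=-9,dy=-3->C; (4,5):dx=+2,dy=-1->D; (4,6):dx=+5,dy=-8->D; (4,7):dx=+7,dy=-4->D
  (4,8):dx=+3,dy=-5->D; (4,9):dx=-3,dy=+6->D; (5,6):dx=+3,dy=-7->D; (5,7):dx=+5,dy=-3->D
  (5,8):dx=+1,dy=-4->D; (5,9):dx=-5,dy=+7->D; (6,7):dx=+2,dy=+4->C; (6,8):dx=-2,dy=+3->D
  (6,9):dx=-8,dy=+14->D; (7,8):dx=-4,dy=-1->C; (7,9):dx=-10,dy=+10->D; (8,9):dx=-6,dy=+11->D
Step 2: C = 16, D = 20, total pairs = 36.
Step 3: tau = (C - D)/(n(n-1)/2) = (16 - 20)/36 = -0.111111.
Step 4: Exact two-sided p-value (enumerate n! = 362880 permutations of y under H0): p = 0.761414.
Step 5: alpha = 0.1. fail to reject H0.

tau_b = -0.1111 (C=16, D=20), p = 0.761414, fail to reject H0.


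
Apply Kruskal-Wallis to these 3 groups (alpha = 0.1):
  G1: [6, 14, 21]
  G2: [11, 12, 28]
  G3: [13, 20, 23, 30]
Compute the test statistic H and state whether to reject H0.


Step 1: Combine all N = 10 observations and assign midranks.
sorted (value, group, rank): (6,G1,1), (11,G2,2), (12,G2,3), (13,G3,4), (14,G1,5), (20,G3,6), (21,G1,7), (23,G3,8), (28,G2,9), (30,G3,10)
Step 2: Sum ranks within each group.
R_1 = 13 (n_1 = 3)
R_2 = 14 (n_2 = 3)
R_3 = 28 (n_3 = 4)
Step 3: H = 12/(N(N+1)) * sum(R_i^2/n_i) - 3(N+1)
     = 12/(10*11) * (13^2/3 + 14^2/3 + 28^2/4) - 3*11
     = 0.109091 * 317.667 - 33
     = 1.654545.
Step 4: No ties, so H is used without correction.
Step 5: Under H0, H ~ chi^2(2); p-value = 0.437240.
Step 6: alpha = 0.1. fail to reject H0.

H = 1.6545, df = 2, p = 0.437240, fail to reject H0.


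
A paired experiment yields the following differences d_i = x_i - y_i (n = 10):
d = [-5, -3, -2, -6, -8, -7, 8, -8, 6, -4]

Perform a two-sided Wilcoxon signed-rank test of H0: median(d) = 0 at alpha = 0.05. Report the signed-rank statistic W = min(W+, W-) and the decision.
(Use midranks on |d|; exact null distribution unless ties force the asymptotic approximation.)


Step 1: Drop any zero differences (none here) and take |d_i|.
|d| = [5, 3, 2, 6, 8, 7, 8, 8, 6, 4]
Step 2: Midrank |d_i| (ties get averaged ranks).
ranks: |5|->4, |3|->2, |2|->1, |6|->5.5, |8|->9, |7|->7, |8|->9, |8|->9, |6|->5.5, |4|->3
Step 3: Attach original signs; sum ranks with positive sign and with negative sign.
W+ = 9 + 5.5 = 14.5
W- = 4 + 2 + 1 + 5.5 + 9 + 7 + 9 + 3 = 40.5
(Check: W+ + W- = 55 should equal n(n+1)/2 = 55.)
Step 4: Test statistic W = min(W+, W-) = 14.5.
Step 5: Ties in |d|, so use the tie-corrected normal approximation.
        E[W] = n(n+1)/4 = 10*11/4 = 27.5.
        Tie groups: |d|=6 (t=2), |d|=8 (t=3); sum(t^3 - t) = 30.
        Var[W] = n(n+1)(2n+1)/24 - sum(t^3-t)/48 = 2310/24 - 30/48 = 95.625.
        z = (W - E[W]) / sqrt(Var[W]) = (14.5 - 27.5) / 9.7788 = -1.3294.
        Two-sided p = 2*Phi(z) = 0.183714.
Step 6: alpha = 0.05. fail to reject H0.

W+ = 14.5, W- = 40.5, W = min = 14.5, p = 0.183714, fail to reject H0.


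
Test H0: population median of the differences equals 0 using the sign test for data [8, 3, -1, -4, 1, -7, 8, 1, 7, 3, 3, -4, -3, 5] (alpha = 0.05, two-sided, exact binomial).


Step 1: Discard zero differences. Original n = 14; n_eff = number of nonzero differences = 14.
Nonzero differences (with sign): +8, +3, -1, -4, +1, -7, +8, +1, +7, +3, +3, -4, -3, +5
Step 2: Count signs: positive = 9, negative = 5.
Step 3: Under H0: P(positive) = 0.5, so the number of positives S ~ Bin(14, 0.5).
Step 4: Two-sided exact p-value = sum of Bin(14,0.5) probabilities at or below the observed probability = 0.423950.
Step 5: alpha = 0.05. fail to reject H0.

n_eff = 14, pos = 9, neg = 5, p = 0.423950, fail to reject H0.


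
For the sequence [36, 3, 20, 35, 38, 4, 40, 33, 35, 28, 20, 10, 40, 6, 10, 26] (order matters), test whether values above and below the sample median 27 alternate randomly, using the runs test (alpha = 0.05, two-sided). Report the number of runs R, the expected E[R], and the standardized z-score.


Step 1: Compute median = 27; label A = above, B = below.
Labels in order: ABBAABAAAABBABBB  (n_A = 8, n_B = 8)
Step 2: Count runs R = 8.
Step 3: Under H0 (random ordering), E[R] = 2*n_A*n_B/(n_A+n_B) + 1 = 2*8*8/16 + 1 = 9.0000.
        Var[R] = 2*n_A*n_B*(2*n_A*n_B - n_A - n_B) / ((n_A+n_B)^2 * (n_A+n_B-1)) = 14336/3840 = 3.7333.
        SD[R] = 1.9322.
Step 4: Continuity-corrected z = (R + 0.5 - E[R]) / SD[R] = (8 + 0.5 - 9.0000) / 1.9322 = -0.2588.
Step 5: Two-sided p-value via normal approximation = 2*(1 - Phi(|z|)) = 0.795809.
Step 6: alpha = 0.05. fail to reject H0.

R = 8, z = -0.2588, p = 0.795809, fail to reject H0.


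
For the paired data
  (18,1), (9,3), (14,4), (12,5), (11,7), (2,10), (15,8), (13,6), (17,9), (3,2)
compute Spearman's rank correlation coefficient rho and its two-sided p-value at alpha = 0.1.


Step 1: Rank x and y separately (midranks; no ties here).
rank(x): 18->10, 9->3, 14->7, 12->5, 11->4, 2->1, 15->8, 13->6, 17->9, 3->2
rank(y): 1->1, 3->3, 4->4, 5->5, 7->7, 10->10, 8->8, 6->6, 9->9, 2->2
Step 2: d_i = R_x(i) - R_y(i); compute d_i^2.
  (10-1)^2=81, (3-3)^2=0, (7-4)^2=9, (5-5)^2=0, (4-7)^2=9, (1-10)^2=81, (8-8)^2=0, (6-6)^2=0, (9-9)^2=0, (2-2)^2=0
sum(d^2) = 180.
Step 3: rho = 1 - 6*180 / (10*(10^2 - 1)) = 1 - 1080/990 = -0.090909.
Step 4: Under H0, t = rho * sqrt((n-2)/(1-rho^2)) = -0.2582 ~ t(8).
Step 5: Two-sided p-value from the t-distribution with 8 df = 0.802772.
Step 6: alpha = 0.1. fail to reject H0.

rho = -0.0909, p = 0.802772, fail to reject H0 at alpha = 0.1.


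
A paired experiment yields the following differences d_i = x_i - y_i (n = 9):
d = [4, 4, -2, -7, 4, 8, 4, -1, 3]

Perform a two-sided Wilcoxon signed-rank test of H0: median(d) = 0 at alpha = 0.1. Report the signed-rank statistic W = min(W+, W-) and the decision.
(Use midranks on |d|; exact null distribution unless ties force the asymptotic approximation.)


Step 1: Drop any zero differences (none here) and take |d_i|.
|d| = [4, 4, 2, 7, 4, 8, 4, 1, 3]
Step 2: Midrank |d_i| (ties get averaged ranks).
ranks: |4|->5.5, |4|->5.5, |2|->2, |7|->8, |4|->5.5, |8|->9, |4|->5.5, |1|->1, |3|->3
Step 3: Attach original signs; sum ranks with positive sign and with negative sign.
W+ = 5.5 + 5.5 + 5.5 + 9 + 5.5 + 3 = 34
W- = 2 + 8 + 1 = 11
(Check: W+ + W- = 45 should equal n(n+1)/2 = 45.)
Step 4: Test statistic W = min(W+, W-) = 11.
Step 5: Ties in |d|, so use the tie-corrected normal approximation.
        E[W] = n(n+1)/4 = 9*10/4 = 22.5.
        Tie groups: |d|=4 (t=4); sum(t^3 - t) = 60.
        Var[W] = n(n+1)(2n+1)/24 - sum(t^3-t)/48 = 1710/24 - 60/48 = 70.
        z = (W - E[W]) / sqrt(Var[W]) = (11 - 22.5) / 8.3666 = -1.3745.
        Two-sided p = 2*Phi(z) = 0.169283.
Step 6: alpha = 0.1. fail to reject H0.

W+ = 34, W- = 11, W = min = 11, p = 0.169283, fail to reject H0.


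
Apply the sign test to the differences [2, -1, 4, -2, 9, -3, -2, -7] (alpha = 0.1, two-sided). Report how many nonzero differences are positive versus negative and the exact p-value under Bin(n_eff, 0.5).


Step 1: Discard zero differences. Original n = 8; n_eff = number of nonzero differences = 8.
Nonzero differences (with sign): +2, -1, +4, -2, +9, -3, -2, -7
Step 2: Count signs: positive = 3, negative = 5.
Step 3: Under H0: P(positive) = 0.5, so the number of positives S ~ Bin(8, 0.5).
Step 4: Two-sided exact p-value = sum of Bin(8,0.5) probabilities at or below the observed probability = 0.726562.
Step 5: alpha = 0.1. fail to reject H0.

n_eff = 8, pos = 3, neg = 5, p = 0.726562, fail to reject H0.


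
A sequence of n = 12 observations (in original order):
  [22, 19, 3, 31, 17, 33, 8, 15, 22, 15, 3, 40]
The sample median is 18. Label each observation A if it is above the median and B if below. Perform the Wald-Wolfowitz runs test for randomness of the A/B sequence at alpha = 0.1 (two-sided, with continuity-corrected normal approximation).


Step 1: Compute median = 18; label A = above, B = below.
Labels in order: AABABABBABBA  (n_A = 6, n_B = 6)
Step 2: Count runs R = 9.
Step 3: Under H0 (random ordering), E[R] = 2*n_A*n_B/(n_A+n_B) + 1 = 2*6*6/12 + 1 = 7.0000.
        Var[R] = 2*n_A*n_B*(2*n_A*n_B - n_A - n_B) / ((n_A+n_B)^2 * (n_A+n_B-1)) = 4320/1584 = 2.7273.
        SD[R] = 1.6514.
Step 4: Continuity-corrected z = (R - 0.5 - E[R]) / SD[R] = (9 - 0.5 - 7.0000) / 1.6514 = 0.9083.
Step 5: Two-sided p-value via normal approximation = 2*(1 - Phi(|z|)) = 0.363722.
Step 6: alpha = 0.1. fail to reject H0.

R = 9, z = 0.9083, p = 0.363722, fail to reject H0.


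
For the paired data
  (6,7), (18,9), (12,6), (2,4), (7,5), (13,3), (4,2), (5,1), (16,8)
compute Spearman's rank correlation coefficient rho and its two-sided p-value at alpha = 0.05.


Step 1: Rank x and y separately (midranks; no ties here).
rank(x): 6->4, 18->9, 12->6, 2->1, 7->5, 13->7, 4->2, 5->3, 16->8
rank(y): 7->7, 9->9, 6->6, 4->4, 5->5, 3->3, 2->2, 1->1, 8->8
Step 2: d_i = R_x(i) - R_y(i); compute d_i^2.
  (4-7)^2=9, (9-9)^2=0, (6-6)^2=0, (1-4)^2=9, (5-5)^2=0, (7-3)^2=16, (2-2)^2=0, (3-1)^2=4, (8-8)^2=0
sum(d^2) = 38.
Step 3: rho = 1 - 6*38 / (9*(9^2 - 1)) = 1 - 228/720 = 0.683333.
Step 4: Under H0, t = rho * sqrt((n-2)/(1-rho^2)) = 2.4763 ~ t(7).
Step 5: Two-sided p-value from the t-distribution with 7 df = 0.042442.
Step 6: alpha = 0.05. reject H0.

rho = 0.6833, p = 0.042442, reject H0 at alpha = 0.05.


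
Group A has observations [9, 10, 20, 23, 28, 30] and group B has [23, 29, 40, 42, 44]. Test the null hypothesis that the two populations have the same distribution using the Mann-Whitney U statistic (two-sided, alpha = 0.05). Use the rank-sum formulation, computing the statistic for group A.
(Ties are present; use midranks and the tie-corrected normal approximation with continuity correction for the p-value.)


Step 1: Combine and sort all 11 observations; assign midranks.
sorted (value, group): (9,X), (10,X), (20,X), (23,X), (23,Y), (28,X), (29,Y), (30,X), (40,Y), (42,Y), (44,Y)
ranks: 9->1, 10->2, 20->3, 23->4.5, 23->4.5, 28->6, 29->7, 30->8, 40->9, 42->10, 44->11
Step 2: Rank sum for X: R1 = 1 + 2 + 3 + 4.5 + 6 + 8 = 24.5.
Step 3: U_X = R1 - n1(n1+1)/2 = 24.5 - 6*7/2 = 24.5 - 21 = 3.5.
       U_Y = n1*n2 - U_X = 30 - 3.5 = 26.5.
Step 4: Ties are present, so use the tie-corrected normal approximation (with continuity correction) for the p-value.
Step 5: p-value = 0.044126; compare to alpha = 0.05. reject H0.

U_X = 3.5, p = 0.044126, reject H0 at alpha = 0.05.


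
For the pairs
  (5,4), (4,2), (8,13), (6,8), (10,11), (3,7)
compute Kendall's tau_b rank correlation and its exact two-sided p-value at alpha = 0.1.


Step 1: Enumerate the 15 unordered pairs (i,j) with i<j and classify each by sign(x_j-x_i) * sign(y_j-y_i).
  (1,2):dx=-1,dy=-2->C; (1,3):dx=+3,dy=+9->C; (1,4):dx=+1,dy=+4->C; (1,5):dx=+5,dy=+7->C
  (1,6):dx=-2,dy=+3->D; (2,3):dx=+4,dy=+11->C; (2,4):dx=+2,dy=+6->C; (2,5):dx=+6,dy=+9->C
  (2,6):dx=-1,dy=+5->D; (3,4):dx=-2,dy=-5->C; (3,5):dx=+2,dy=-2->D; (3,6):dx=-5,dy=-6->C
  (4,5):dx=+4,dy=+3->C; (4,6):dx=-3,dy=-1->C; (5,6):dx=-7,dy=-4->C
Step 2: C = 12, D = 3, total pairs = 15.
Step 3: tau = (C - D)/(n(n-1)/2) = (12 - 3)/15 = 0.600000.
Step 4: Exact two-sided p-value (enumerate n! = 720 permutations of y under H0): p = 0.136111.
Step 5: alpha = 0.1. fail to reject H0.

tau_b = 0.6000 (C=12, D=3), p = 0.136111, fail to reject H0.


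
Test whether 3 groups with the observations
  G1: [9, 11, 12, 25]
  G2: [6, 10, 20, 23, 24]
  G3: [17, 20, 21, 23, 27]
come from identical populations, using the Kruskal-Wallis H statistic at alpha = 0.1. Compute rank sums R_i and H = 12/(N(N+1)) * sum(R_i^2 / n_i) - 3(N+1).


Step 1: Combine all N = 14 observations and assign midranks.
sorted (value, group, rank): (6,G2,1), (9,G1,2), (10,G2,3), (11,G1,4), (12,G1,5), (17,G3,6), (20,G2,7.5), (20,G3,7.5), (21,G3,9), (23,G2,10.5), (23,G3,10.5), (24,G2,12), (25,G1,13), (27,G3,14)
Step 2: Sum ranks within each group.
R_1 = 24 (n_1 = 4)
R_2 = 34 (n_2 = 5)
R_3 = 47 (n_3 = 5)
Step 3: H = 12/(N(N+1)) * sum(R_i^2/n_i) - 3(N+1)
     = 12/(14*15) * (24^2/4 + 34^2/5 + 47^2/5) - 3*15
     = 0.057143 * 817 - 45
     = 1.685714.
Step 4: Ties present; correction factor C = 1 - 12/(14^3 - 14) = 0.995604. Corrected H = 1.685714 / 0.995604 = 1.693157.
Step 5: Under H0, H ~ chi^2(2); p-value = 0.428880.
Step 6: alpha = 0.1. fail to reject H0.

H = 1.6932, df = 2, p = 0.428880, fail to reject H0.


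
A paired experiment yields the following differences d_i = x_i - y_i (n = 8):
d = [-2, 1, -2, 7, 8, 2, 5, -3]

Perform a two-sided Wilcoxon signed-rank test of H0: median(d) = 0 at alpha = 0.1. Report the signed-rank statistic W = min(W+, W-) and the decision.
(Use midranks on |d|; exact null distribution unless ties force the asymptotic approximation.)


Step 1: Drop any zero differences (none here) and take |d_i|.
|d| = [2, 1, 2, 7, 8, 2, 5, 3]
Step 2: Midrank |d_i| (ties get averaged ranks).
ranks: |2|->3, |1|->1, |2|->3, |7|->7, |8|->8, |2|->3, |5|->6, |3|->5
Step 3: Attach original signs; sum ranks with positive sign and with negative sign.
W+ = 1 + 7 + 8 + 3 + 6 = 25
W- = 3 + 3 + 5 = 11
(Check: W+ + W- = 36 should equal n(n+1)/2 = 36.)
Step 4: Test statistic W = min(W+, W-) = 11.
Step 5: Ties in |d|, so use the tie-corrected normal approximation.
        E[W] = n(n+1)/4 = 8*9/4 = 18.
        Tie groups: |d|=2 (t=3); sum(t^3 - t) = 24.
        Var[W] = n(n+1)(2n+1)/24 - sum(t^3-t)/48 = 1224/24 - 24/48 = 50.5.
        z = (W - E[W]) / sqrt(Var[W]) = (11 - 18) / 7.1063 = -0.9850.
        Two-sided p = 2*Phi(z) = 0.324606.
Step 6: alpha = 0.1. fail to reject H0.

W+ = 25, W- = 11, W = min = 11, p = 0.324606, fail to reject H0.


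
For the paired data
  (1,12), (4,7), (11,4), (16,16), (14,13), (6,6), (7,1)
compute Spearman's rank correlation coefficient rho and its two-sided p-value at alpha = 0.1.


Step 1: Rank x and y separately (midranks; no ties here).
rank(x): 1->1, 4->2, 11->5, 16->7, 14->6, 6->3, 7->4
rank(y): 12->5, 7->4, 4->2, 16->7, 13->6, 6->3, 1->1
Step 2: d_i = R_x(i) - R_y(i); compute d_i^2.
  (1-5)^2=16, (2-4)^2=4, (5-2)^2=9, (7-7)^2=0, (6-6)^2=0, (3-3)^2=0, (4-1)^2=9
sum(d^2) = 38.
Step 3: rho = 1 - 6*38 / (7*(7^2 - 1)) = 1 - 228/336 = 0.321429.
Step 4: Under H0, t = rho * sqrt((n-2)/(1-rho^2)) = 0.7590 ~ t(5).
Step 5: Two-sided p-value from the t-distribution with 5 df = 0.482072.
Step 6: alpha = 0.1. fail to reject H0.

rho = 0.3214, p = 0.482072, fail to reject H0 at alpha = 0.1.


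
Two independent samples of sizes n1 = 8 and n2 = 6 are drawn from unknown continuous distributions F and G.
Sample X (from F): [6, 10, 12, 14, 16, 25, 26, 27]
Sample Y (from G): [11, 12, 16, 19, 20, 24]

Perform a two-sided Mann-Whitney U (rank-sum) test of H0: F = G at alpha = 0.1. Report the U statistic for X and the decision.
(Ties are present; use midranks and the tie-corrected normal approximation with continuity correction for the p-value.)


Step 1: Combine and sort all 14 observations; assign midranks.
sorted (value, group): (6,X), (10,X), (11,Y), (12,X), (12,Y), (14,X), (16,X), (16,Y), (19,Y), (20,Y), (24,Y), (25,X), (26,X), (27,X)
ranks: 6->1, 10->2, 11->3, 12->4.5, 12->4.5, 14->6, 16->7.5, 16->7.5, 19->9, 20->10, 24->11, 25->12, 26->13, 27->14
Step 2: Rank sum for X: R1 = 1 + 2 + 4.5 + 6 + 7.5 + 12 + 13 + 14 = 60.
Step 3: U_X = R1 - n1(n1+1)/2 = 60 - 8*9/2 = 60 - 36 = 24.
       U_Y = n1*n2 - U_X = 48 - 24 = 24.
Step 4: Ties are present, so use the tie-corrected normal approximation (with continuity correction) for the p-value.
Step 5: p-value = 1.000000; compare to alpha = 0.1. fail to reject H0.

U_X = 24, p = 1.000000, fail to reject H0 at alpha = 0.1.


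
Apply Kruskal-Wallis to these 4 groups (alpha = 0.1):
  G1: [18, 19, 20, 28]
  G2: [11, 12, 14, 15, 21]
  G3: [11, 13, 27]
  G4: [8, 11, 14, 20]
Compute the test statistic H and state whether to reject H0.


Step 1: Combine all N = 16 observations and assign midranks.
sorted (value, group, rank): (8,G4,1), (11,G2,3), (11,G3,3), (11,G4,3), (12,G2,5), (13,G3,6), (14,G2,7.5), (14,G4,7.5), (15,G2,9), (18,G1,10), (19,G1,11), (20,G1,12.5), (20,G4,12.5), (21,G2,14), (27,G3,15), (28,G1,16)
Step 2: Sum ranks within each group.
R_1 = 49.5 (n_1 = 4)
R_2 = 38.5 (n_2 = 5)
R_3 = 24 (n_3 = 3)
R_4 = 24 (n_4 = 4)
Step 3: H = 12/(N(N+1)) * sum(R_i^2/n_i) - 3(N+1)
     = 12/(16*17) * (49.5^2/4 + 38.5^2/5 + 24^2/3 + 24^2/4) - 3*17
     = 0.044118 * 1245.01 - 51
     = 3.927022.
Step 4: Ties present; correction factor C = 1 - 36/(16^3 - 16) = 0.991176. Corrected H = 3.927022 / 0.991176 = 3.961981.
Step 5: Under H0, H ~ chi^2(3); p-value = 0.265599.
Step 6: alpha = 0.1. fail to reject H0.

H = 3.9620, df = 3, p = 0.265599, fail to reject H0.


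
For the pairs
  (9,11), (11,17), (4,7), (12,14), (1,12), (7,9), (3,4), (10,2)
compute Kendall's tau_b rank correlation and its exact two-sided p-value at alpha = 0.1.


Step 1: Enumerate the 28 unordered pairs (i,j) with i<j and classify each by sign(x_j-x_i) * sign(y_j-y_i).
  (1,2):dx=+2,dy=+6->C; (1,3):dx=-5,dy=-4->C; (1,4):dx=+3,dy=+3->C; (1,5):dx=-8,dy=+1->D
  (1,6):dx=-2,dy=-2->C; (1,7):dx=-6,dy=-7->C; (1,8):dx=+1,dy=-9->D; (2,3):dx=-7,dy=-10->C
  (2,4):dx=+1,dy=-3->D; (2,5):dx=-10,dy=-5->C; (2,6):dx=-4,dy=-8->C; (2,7):dx=-8,dy=-13->C
  (2,8):dx=-1,dy=-15->C; (3,4):dx=+8,dy=+7->C; (3,5):dx=-3,dy=+5->D; (3,6):dx=+3,dy=+2->C
  (3,7):dx=-1,dy=-3->C; (3,8):dx=+6,dy=-5->D; (4,5):dx=-11,dy=-2->C; (4,6):dx=-5,dy=-5->C
  (4,7):dx=-9,dy=-10->C; (4,8):dx=-2,dy=-12->C; (5,6):dx=+6,dy=-3->D; (5,7):dx=+2,dy=-8->D
  (5,8):dx=+9,dy=-10->D; (6,7):dx=-4,dy=-5->C; (6,8):dx=+3,dy=-7->D; (7,8):dx=+7,dy=-2->D
Step 2: C = 18, D = 10, total pairs = 28.
Step 3: tau = (C - D)/(n(n-1)/2) = (18 - 10)/28 = 0.285714.
Step 4: Exact two-sided p-value (enumerate n! = 40320 permutations of y under H0): p = 0.398760.
Step 5: alpha = 0.1. fail to reject H0.

tau_b = 0.2857 (C=18, D=10), p = 0.398760, fail to reject H0.


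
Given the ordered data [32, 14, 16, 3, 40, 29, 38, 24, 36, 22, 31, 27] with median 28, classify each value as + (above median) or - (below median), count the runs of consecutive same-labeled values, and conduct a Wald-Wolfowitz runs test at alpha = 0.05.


Step 1: Compute median = 28; label A = above, B = below.
Labels in order: ABBBAAABABAB  (n_A = 6, n_B = 6)
Step 2: Count runs R = 8.
Step 3: Under H0 (random ordering), E[R] = 2*n_A*n_B/(n_A+n_B) + 1 = 2*6*6/12 + 1 = 7.0000.
        Var[R] = 2*n_A*n_B*(2*n_A*n_B - n_A - n_B) / ((n_A+n_B)^2 * (n_A+n_B-1)) = 4320/1584 = 2.7273.
        SD[R] = 1.6514.
Step 4: Continuity-corrected z = (R - 0.5 - E[R]) / SD[R] = (8 - 0.5 - 7.0000) / 1.6514 = 0.3028.
Step 5: Two-sided p-value via normal approximation = 2*(1 - Phi(|z|)) = 0.762069.
Step 6: alpha = 0.05. fail to reject H0.

R = 8, z = 0.3028, p = 0.762069, fail to reject H0.


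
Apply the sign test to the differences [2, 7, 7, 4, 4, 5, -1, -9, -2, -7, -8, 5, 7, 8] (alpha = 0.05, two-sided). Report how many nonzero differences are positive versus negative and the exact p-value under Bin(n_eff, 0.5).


Step 1: Discard zero differences. Original n = 14; n_eff = number of nonzero differences = 14.
Nonzero differences (with sign): +2, +7, +7, +4, +4, +5, -1, -9, -2, -7, -8, +5, +7, +8
Step 2: Count signs: positive = 9, negative = 5.
Step 3: Under H0: P(positive) = 0.5, so the number of positives S ~ Bin(14, 0.5).
Step 4: Two-sided exact p-value = sum of Bin(14,0.5) probabilities at or below the observed probability = 0.423950.
Step 5: alpha = 0.05. fail to reject H0.

n_eff = 14, pos = 9, neg = 5, p = 0.423950, fail to reject H0.


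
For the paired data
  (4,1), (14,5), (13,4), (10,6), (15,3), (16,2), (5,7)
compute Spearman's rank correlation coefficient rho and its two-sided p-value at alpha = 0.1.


Step 1: Rank x and y separately (midranks; no ties here).
rank(x): 4->1, 14->5, 13->4, 10->3, 15->6, 16->7, 5->2
rank(y): 1->1, 5->5, 4->4, 6->6, 3->3, 2->2, 7->7
Step 2: d_i = R_x(i) - R_y(i); compute d_i^2.
  (1-1)^2=0, (5-5)^2=0, (4-4)^2=0, (3-6)^2=9, (6-3)^2=9, (7-2)^2=25, (2-7)^2=25
sum(d^2) = 68.
Step 3: rho = 1 - 6*68 / (7*(7^2 - 1)) = 1 - 408/336 = -0.214286.
Step 4: Under H0, t = rho * sqrt((n-2)/(1-rho^2)) = -0.4906 ~ t(5).
Step 5: Two-sided p-value from the t-distribution with 5 df = 0.644512.
Step 6: alpha = 0.1. fail to reject H0.

rho = -0.2143, p = 0.644512, fail to reject H0 at alpha = 0.1.


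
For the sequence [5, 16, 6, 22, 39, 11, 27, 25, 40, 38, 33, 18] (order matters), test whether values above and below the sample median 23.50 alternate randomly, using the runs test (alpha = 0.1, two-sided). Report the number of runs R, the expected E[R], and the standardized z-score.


Step 1: Compute median = 23.50; label A = above, B = below.
Labels in order: BBBBABAAAAAB  (n_A = 6, n_B = 6)
Step 2: Count runs R = 5.
Step 3: Under H0 (random ordering), E[R] = 2*n_A*n_B/(n_A+n_B) + 1 = 2*6*6/12 + 1 = 7.0000.
        Var[R] = 2*n_A*n_B*(2*n_A*n_B - n_A - n_B) / ((n_A+n_B)^2 * (n_A+n_B-1)) = 4320/1584 = 2.7273.
        SD[R] = 1.6514.
Step 4: Continuity-corrected z = (R + 0.5 - E[R]) / SD[R] = (5 + 0.5 - 7.0000) / 1.6514 = -0.9083.
Step 5: Two-sided p-value via normal approximation = 2*(1 - Phi(|z|)) = 0.363722.
Step 6: alpha = 0.1. fail to reject H0.

R = 5, z = -0.9083, p = 0.363722, fail to reject H0.


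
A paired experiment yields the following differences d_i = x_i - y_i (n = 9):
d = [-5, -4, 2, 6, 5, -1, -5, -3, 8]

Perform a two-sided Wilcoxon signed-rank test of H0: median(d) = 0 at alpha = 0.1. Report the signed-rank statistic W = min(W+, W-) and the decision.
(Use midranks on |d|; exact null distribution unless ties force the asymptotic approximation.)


Step 1: Drop any zero differences (none here) and take |d_i|.
|d| = [5, 4, 2, 6, 5, 1, 5, 3, 8]
Step 2: Midrank |d_i| (ties get averaged ranks).
ranks: |5|->6, |4|->4, |2|->2, |6|->8, |5|->6, |1|->1, |5|->6, |3|->3, |8|->9
Step 3: Attach original signs; sum ranks with positive sign and with negative sign.
W+ = 2 + 8 + 6 + 9 = 25
W- = 6 + 4 + 1 + 6 + 3 = 20
(Check: W+ + W- = 45 should equal n(n+1)/2 = 45.)
Step 4: Test statistic W = min(W+, W-) = 20.
Step 5: Ties in |d|, so use the tie-corrected normal approximation.
        E[W] = n(n+1)/4 = 9*10/4 = 22.5.
        Tie groups: |d|=5 (t=3); sum(t^3 - t) = 24.
        Var[W] = n(n+1)(2n+1)/24 - sum(t^3-t)/48 = 1710/24 - 24/48 = 70.75.
        z = (W - E[W]) / sqrt(Var[W]) = (20 - 22.5) / 8.4113 = -0.2972.
        Two-sided p = 2*Phi(z) = 0.766299.
Step 6: alpha = 0.1. fail to reject H0.

W+ = 25, W- = 20, W = min = 20, p = 0.766299, fail to reject H0.


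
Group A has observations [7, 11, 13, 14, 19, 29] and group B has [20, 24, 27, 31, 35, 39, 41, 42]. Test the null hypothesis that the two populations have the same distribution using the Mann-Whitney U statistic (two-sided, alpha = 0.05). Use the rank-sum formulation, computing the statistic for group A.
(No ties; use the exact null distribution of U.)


Step 1: Combine and sort all 14 observations; assign midranks.
sorted (value, group): (7,X), (11,X), (13,X), (14,X), (19,X), (20,Y), (24,Y), (27,Y), (29,X), (31,Y), (35,Y), (39,Y), (41,Y), (42,Y)
ranks: 7->1, 11->2, 13->3, 14->4, 19->5, 20->6, 24->7, 27->8, 29->9, 31->10, 35->11, 39->12, 41->13, 42->14
Step 2: Rank sum for X: R1 = 1 + 2 + 3 + 4 + 5 + 9 = 24.
Step 3: U_X = R1 - n1(n1+1)/2 = 24 - 6*7/2 = 24 - 21 = 3.
       U_Y = n1*n2 - U_X = 48 - 3 = 45.
Step 4: No ties, so the exact null distribution of U (based on enumerating the C(14,6) = 3003 equally likely rank assignments) gives the two-sided p-value.
Step 5: p-value = 0.004662; compare to alpha = 0.05. reject H0.

U_X = 3, p = 0.004662, reject H0 at alpha = 0.05.


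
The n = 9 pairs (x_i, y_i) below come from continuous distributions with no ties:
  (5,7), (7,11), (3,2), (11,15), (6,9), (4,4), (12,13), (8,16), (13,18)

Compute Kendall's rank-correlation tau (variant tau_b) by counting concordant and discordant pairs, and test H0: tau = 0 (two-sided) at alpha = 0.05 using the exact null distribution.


Step 1: Enumerate the 36 unordered pairs (i,j) with i<j and classify each by sign(x_j-x_i) * sign(y_j-y_i).
  (1,2):dx=+2,dy=+4->C; (1,3):dx=-2,dy=-5->C; (1,4):dx=+6,dy=+8->C; (1,5):dx=+1,dy=+2->C
  (1,6):dx=-1,dy=-3->C; (1,7):dx=+7,dy=+6->C; (1,8):dx=+3,dy=+9->C; (1,9):dx=+8,dy=+11->C
  (2,3):dx=-4,dy=-9->C; (2,4):dx=+4,dy=+4->C; (2,5):dx=-1,dy=-2->C; (2,6):dx=-3,dy=-7->C
  (2,7):dx=+5,dy=+2->C; (2,8):dx=+1,dy=+5->C; (2,9):dx=+6,dy=+7->C; (3,4):dx=+8,dy=+13->C
  (3,5):dx=+3,dy=+7->C; (3,6):dx=+1,dy=+2->C; (3,7):dx=+9,dy=+11->C; (3,8):dx=+5,dy=+14->C
  (3,9):dx=+10,dy=+16->C; (4,5):dx=-5,dy=-6->C; (4,6):dx=-7,dy=-11->C; (4,7):dx=+1,dy=-2->D
  (4,8):dx=-3,dy=+1->D; (4,9):dx=+2,dy=+3->C; (5,6):dx=-2,dy=-5->C; (5,7):dx=+6,dy=+4->C
  (5,8):dx=+2,dy=+7->C; (5,9):dx=+7,dy=+9->C; (6,7):dx=+8,dy=+9->C; (6,8):dx=+4,dy=+12->C
  (6,9):dx=+9,dy=+14->C; (7,8):dx=-4,dy=+3->D; (7,9):dx=+1,dy=+5->C; (8,9):dx=+5,dy=+2->C
Step 2: C = 33, D = 3, total pairs = 36.
Step 3: tau = (C - D)/(n(n-1)/2) = (33 - 3)/36 = 0.833333.
Step 4: Exact two-sided p-value (enumerate n! = 362880 permutations of y under H0): p = 0.000854.
Step 5: alpha = 0.05. reject H0.

tau_b = 0.8333 (C=33, D=3), p = 0.000854, reject H0.


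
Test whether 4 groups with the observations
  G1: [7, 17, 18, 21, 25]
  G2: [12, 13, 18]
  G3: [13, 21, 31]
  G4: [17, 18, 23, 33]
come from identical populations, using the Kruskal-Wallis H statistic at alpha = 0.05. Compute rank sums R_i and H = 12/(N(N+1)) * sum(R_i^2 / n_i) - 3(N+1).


Step 1: Combine all N = 15 observations and assign midranks.
sorted (value, group, rank): (7,G1,1), (12,G2,2), (13,G2,3.5), (13,G3,3.5), (17,G1,5.5), (17,G4,5.5), (18,G1,8), (18,G2,8), (18,G4,8), (21,G1,10.5), (21,G3,10.5), (23,G4,12), (25,G1,13), (31,G3,14), (33,G4,15)
Step 2: Sum ranks within each group.
R_1 = 38 (n_1 = 5)
R_2 = 13.5 (n_2 = 3)
R_3 = 28 (n_3 = 3)
R_4 = 40.5 (n_4 = 4)
Step 3: H = 12/(N(N+1)) * sum(R_i^2/n_i) - 3(N+1)
     = 12/(15*16) * (38^2/5 + 13.5^2/3 + 28^2/3 + 40.5^2/4) - 3*16
     = 0.050000 * 1020.95 - 48
     = 3.047292.
Step 4: Ties present; correction factor C = 1 - 42/(15^3 - 15) = 0.987500. Corrected H = 3.047292 / 0.987500 = 3.085865.
Step 5: Under H0, H ~ chi^2(3); p-value = 0.378575.
Step 6: alpha = 0.05. fail to reject H0.

H = 3.0859, df = 3, p = 0.378575, fail to reject H0.


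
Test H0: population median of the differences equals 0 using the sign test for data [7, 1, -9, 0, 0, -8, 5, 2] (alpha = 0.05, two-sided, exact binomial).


Step 1: Discard zero differences. Original n = 8; n_eff = number of nonzero differences = 6.
Nonzero differences (with sign): +7, +1, -9, -8, +5, +2
Step 2: Count signs: positive = 4, negative = 2.
Step 3: Under H0: P(positive) = 0.5, so the number of positives S ~ Bin(6, 0.5).
Step 4: Two-sided exact p-value = sum of Bin(6,0.5) probabilities at or below the observed probability = 0.687500.
Step 5: alpha = 0.05. fail to reject H0.

n_eff = 6, pos = 4, neg = 2, p = 0.687500, fail to reject H0.


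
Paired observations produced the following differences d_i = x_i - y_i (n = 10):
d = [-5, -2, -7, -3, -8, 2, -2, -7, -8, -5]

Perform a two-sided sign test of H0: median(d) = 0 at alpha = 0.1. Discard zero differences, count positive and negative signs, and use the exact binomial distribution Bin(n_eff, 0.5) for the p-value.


Step 1: Discard zero differences. Original n = 10; n_eff = number of nonzero differences = 10.
Nonzero differences (with sign): -5, -2, -7, -3, -8, +2, -2, -7, -8, -5
Step 2: Count signs: positive = 1, negative = 9.
Step 3: Under H0: P(positive) = 0.5, so the number of positives S ~ Bin(10, 0.5).
Step 4: Two-sided exact p-value = sum of Bin(10,0.5) probabilities at or below the observed probability = 0.021484.
Step 5: alpha = 0.1. reject H0.

n_eff = 10, pos = 1, neg = 9, p = 0.021484, reject H0.


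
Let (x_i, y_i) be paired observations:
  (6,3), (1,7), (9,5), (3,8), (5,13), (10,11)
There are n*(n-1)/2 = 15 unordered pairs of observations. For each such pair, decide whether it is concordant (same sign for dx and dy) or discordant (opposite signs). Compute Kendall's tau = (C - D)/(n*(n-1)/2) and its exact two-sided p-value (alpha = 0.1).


Step 1: Enumerate the 15 unordered pairs (i,j) with i<j and classify each by sign(x_j-x_i) * sign(y_j-y_i).
  (1,2):dx=-5,dy=+4->D; (1,3):dx=+3,dy=+2->C; (1,4):dx=-3,dy=+5->D; (1,5):dx=-1,dy=+10->D
  (1,6):dx=+4,dy=+8->C; (2,3):dx=+8,dy=-2->D; (2,4):dx=+2,dy=+1->C; (2,5):dx=+4,dy=+6->C
  (2,6):dx=+9,dy=+4->C; (3,4):dx=-6,dy=+3->D; (3,5):dx=-4,dy=+8->D; (3,6):dx=+1,dy=+6->C
  (4,5):dx=+2,dy=+5->C; (4,6):dx=+7,dy=+3->C; (5,6):dx=+5,dy=-2->D
Step 2: C = 8, D = 7, total pairs = 15.
Step 3: tau = (C - D)/(n(n-1)/2) = (8 - 7)/15 = 0.066667.
Step 4: Exact two-sided p-value (enumerate n! = 720 permutations of y under H0): p = 1.000000.
Step 5: alpha = 0.1. fail to reject H0.

tau_b = 0.0667 (C=8, D=7), p = 1.000000, fail to reject H0.
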